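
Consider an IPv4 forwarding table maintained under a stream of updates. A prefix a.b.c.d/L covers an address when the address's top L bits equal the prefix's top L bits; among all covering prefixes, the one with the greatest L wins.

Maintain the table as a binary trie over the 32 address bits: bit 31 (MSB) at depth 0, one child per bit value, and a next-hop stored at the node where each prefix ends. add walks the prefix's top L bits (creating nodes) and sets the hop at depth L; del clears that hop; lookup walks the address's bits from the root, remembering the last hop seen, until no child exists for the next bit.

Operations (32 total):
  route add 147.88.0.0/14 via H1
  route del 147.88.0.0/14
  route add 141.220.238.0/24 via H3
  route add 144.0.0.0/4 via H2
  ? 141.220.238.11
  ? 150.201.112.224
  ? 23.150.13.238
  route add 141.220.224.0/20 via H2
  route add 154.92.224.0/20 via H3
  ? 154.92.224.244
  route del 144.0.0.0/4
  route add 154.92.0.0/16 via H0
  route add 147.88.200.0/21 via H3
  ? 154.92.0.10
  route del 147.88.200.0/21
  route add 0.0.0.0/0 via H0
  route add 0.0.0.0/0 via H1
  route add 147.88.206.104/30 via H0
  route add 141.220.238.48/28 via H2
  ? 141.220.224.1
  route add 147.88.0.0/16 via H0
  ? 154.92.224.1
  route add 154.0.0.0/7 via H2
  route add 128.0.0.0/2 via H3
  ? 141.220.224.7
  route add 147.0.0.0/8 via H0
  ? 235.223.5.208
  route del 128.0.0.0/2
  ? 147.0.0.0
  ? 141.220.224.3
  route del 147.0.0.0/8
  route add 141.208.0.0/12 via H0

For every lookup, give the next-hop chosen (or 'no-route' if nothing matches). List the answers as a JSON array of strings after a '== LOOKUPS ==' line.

Process each operation:
  + 147.88.0.0/14 (H1) depth=14
  del 147.88.0.0/14 (clear depth 14)
  + 141.220.238.0/24 (H3) depth=24
  + 144.0.0.0/4 (H2) depth=4
  ? 141.220.238.11  path d0:-→d1:-→d2:-→d3:-→d4:-→d5:-→d6:-→d7:-→d8:-→d9:-→d10:-→d11:-→d12:-→d13:-→d14:-→d15:-→d16:-→d17:-→d18:-→d19:-→d20:-→d21:-→d22:-→d23:-→d24:H3  best=H3
  ? 150.201.112.224  path d0:-→d1:-→d2:-→d3:-→d4:H2→d5:-  best=H2
  ? 23.150.13.238  path d0:-  best=no-route
  + 141.220.224.0/20 (H2) depth=20
  + 154.92.224.0/20 (H3) depth=20
  ? 154.92.224.244  path d0:-→d1:-→d2:-→d3:-→d4:H2→d5:-→d6:-→d7:-→d8:-→d9:-→d10:-→d11:-→d12:-→d13:-→d14:-→d15:-→d16:-→d17:-→d18:-→d19:-→d20:H3  best=H3
  del 144.0.0.0/4 (clear depth 4)
  + 154.92.0.0/16 (H0) depth=16
  + 147.88.200.0/21 (H3) depth=21
  ? 154.92.0.10  path d0:-→d1:-→d2:-→d3:-→d4:-→d5:-→d6:-→d7:-→d8:-→d9:-→d10:-→d11:-→d12:-→d13:-→d14:-→d15:-→d16:H0  best=H0
  del 147.88.200.0/21 (clear depth 21)
  + 0.0.0.0/0 (H0) depth=0
  + 0.0.0.0/0 (H1) depth=0
  + 147.88.206.104/30 (H0) depth=30
  + 141.220.238.48/28 (H2) depth=28
  ? 141.220.224.1  path d0:H1→d1:-→d2:-→d3:-→d4:-→d5:-→d6:-→d7:-→d8:-→d9:-→d10:-→d11:-→d12:-→d13:-→d14:-→d15:-→d16:-→d17:-→d18:-→d19:-→d20:H2  best=H2
  + 147.88.0.0/16 (H0) depth=16
  ? 154.92.224.1  path d0:H1→d1:-→d2:-→d3:-→d4:-→d5:-→d6:-→d7:-→d8:-→d9:-→d10:-→d11:-→d12:-→d13:-→d14:-→d15:-→d16:H0→d17:-→d18:-→d19:-→d20:H3  best=H3
  + 154.0.0.0/7 (H2) depth=7
  + 128.0.0.0/2 (H3) depth=2
  ? 141.220.224.7  path d0:H1→d1:-→d2:H3→d3:-→d4:-→d5:-→d6:-→d7:-→d8:-→d9:-→d10:-→d11:-→d12:-→d13:-→d14:-→d15:-→d16:-→d17:-→d18:-→d19:-→d20:H2  best=H2
  + 147.0.0.0/8 (H0) depth=8
  ? 235.223.5.208  path d0:H1→d1:-  best=H1
  del 128.0.0.0/2 (clear depth 2)
  ? 147.0.0.0  path d0:H1→d1:-→d2:-→d3:-→d4:-→d5:-→d6:-→d7:-→d8:H0→d9:-  best=H0
  ? 141.220.224.3  path d0:H1→d1:-→d2:-→d3:-→d4:-→d5:-→d6:-→d7:-→d8:-→d9:-→d10:-→d11:-→d12:-→d13:-→d14:-→d15:-→d16:-→d17:-→d18:-→d19:-→d20:H2  best=H2
  del 147.0.0.0/8 (clear depth 8)
  + 141.208.0.0/12 (H0) depth=12

== LOOKUPS ==
["H3","H2","no-route","H3","H0","H2","H3","H2","H1","H0","H2"]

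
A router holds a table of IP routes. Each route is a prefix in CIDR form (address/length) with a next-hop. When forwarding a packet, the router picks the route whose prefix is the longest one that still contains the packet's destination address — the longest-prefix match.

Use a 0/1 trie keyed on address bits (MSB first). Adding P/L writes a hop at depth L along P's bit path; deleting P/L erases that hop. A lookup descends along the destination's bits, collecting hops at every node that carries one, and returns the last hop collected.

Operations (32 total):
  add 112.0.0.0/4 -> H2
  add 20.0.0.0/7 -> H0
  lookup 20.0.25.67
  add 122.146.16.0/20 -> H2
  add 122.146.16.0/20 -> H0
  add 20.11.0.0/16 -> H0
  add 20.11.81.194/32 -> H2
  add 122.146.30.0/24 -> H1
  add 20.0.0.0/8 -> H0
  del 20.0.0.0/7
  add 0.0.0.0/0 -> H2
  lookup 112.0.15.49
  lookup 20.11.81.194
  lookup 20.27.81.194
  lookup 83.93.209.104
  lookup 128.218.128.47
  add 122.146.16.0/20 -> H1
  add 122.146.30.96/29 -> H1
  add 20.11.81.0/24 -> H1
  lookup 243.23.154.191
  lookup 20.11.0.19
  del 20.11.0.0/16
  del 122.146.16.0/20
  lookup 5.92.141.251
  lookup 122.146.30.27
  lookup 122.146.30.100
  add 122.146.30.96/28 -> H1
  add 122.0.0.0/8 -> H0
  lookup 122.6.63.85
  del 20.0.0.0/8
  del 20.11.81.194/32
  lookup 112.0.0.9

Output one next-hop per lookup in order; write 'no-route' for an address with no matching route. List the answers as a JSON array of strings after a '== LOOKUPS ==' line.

Trace:
  add 112.0.0.0/4 -> H2 at depth 4
  add 20.0.0.0/7 -> H0 at depth 7
  lookup 20.0.25.67: bits 0001010 walk d0:-→d1:-→d2:-→d3:-→d4:-→d5:-→d6:-→d7:H0 -> H0
  add 122.146.16.0/20 -> H2 at depth 20
  add 122.146.16.0/20 -> H0 at depth 20
  add 20.11.0.0/16 -> H0 at depth 16
  add 20.11.81.194/32 -> H2 at depth 32
  add 122.146.30.0/24 -> H1 at depth 24
  add 20.0.0.0/8 -> H0 at depth 8
  - 20.0.0.0/7 clear@7
  add 0.0.0.0/0 -> H2 at depth 0
  lookup 112.0.15.49: bits 0111 walk d0:H2→d1:-→d2:-→d3:-→d4:H2 -> H2
  lookup 20.11.81.194: bits 00010100000010110101000111000010 walk d0:H2→d1:-→d2:-→d3:-→d4:-→d5:-→d6:-→d7:-→d8:H0→d9:-→d10:-→d11:-→d12:-→d13:-→d14:-→d15:-→d16:H0→d17:-→d18:-→d19:-→d20:-→d21:-→d22:-→d23:-→d24:-→d25:-→d26:-→d27:-→d28:-→d29:-→d30:-→d31:-→d32:H2 -> H2
  lookup 20.27.81.194: bits 00010100000 walk d0:H2→d1:-→d2:-→d3:-→d4:-→d5:-→d6:-→d7:-→d8:H0→d9:-→d10:-→d11:- -> H0
  lookup 83.93.209.104: bits 01 walk d0:H2→d1:-→d2:- -> H2
  lookup 128.218.128.47: bits ε walk d0:H2 -> H2
  add 122.146.16.0/20 -> H1 at depth 20
  add 122.146.30.96/29 -> H1 at depth 29
  add 20.11.81.0/24 -> H1 at depth 24
  lookup 243.23.154.191: bits ε walk d0:H2 -> H2
  lookup 20.11.0.19: bits 00010100000010110 walk d0:H2→d1:-→d2:-→d3:-→d4:-→d5:-→d6:-→d7:-→d8:H0→d9:-→d10:-→d11:-→d12:-→d13:-→d14:-→d15:-→d16:H0→d17:- -> H0
  - 20.11.0.0/16 clear@16
  - 122.146.16.0/20 clear@20
  lookup 5.92.141.251: bits 000 walk d0:H2→d1:-→d2:-→d3:- -> H2
  lookup 122.146.30.27: bits 0111101010010010000111100 walk d0:H2→d1:-→d2:-→d3:-→d4:H2→d5:-→d6:-→d7:-→d8:-→d9:-→d10:-→d11:-→d12:-→d13:-→d14:-→d15:-→d16:-→d17:-→d18:-→d19:-→d20:-→d21:-→d22:-→d23:-→d24:H1→d25:- -> H1
  lookup 122.146.30.100: bits 01111010100100100001111001100 walk d0:H2→d1:-→d2:-→d3:-→d4:H2→d5:-→d6:-→d7:-→d8:-→d9:-→d10:-→d11:-→d12:-→d13:-→d14:-→d15:-→d16:-→d17:-→d18:-→d19:-→d20:-→d21:-→d22:-→d23:-→d24:H1→d25:-→d26:-→d27:-→d28:-→d29:H1 -> H1
  add 122.146.30.96/28 -> H1 at depth 28
  add 122.0.0.0/8 -> H0 at depth 8
  lookup 122.6.63.85: bits 01111010 walk d0:H2→d1:-→d2:-→d3:-→d4:H2→d5:-→d6:-→d7:-→d8:H0 -> H0
  - 20.0.0.0/8 clear@8
  - 20.11.81.194/32 clear@32
  lookup 112.0.0.9: bits 0111 walk d0:H2→d1:-→d2:-→d3:-→d4:H2 -> H2

== LOOKUPS ==
["H0","H2","H2","H0","H2","H2","H2","H0","H2","H1","H1","H0","H2"]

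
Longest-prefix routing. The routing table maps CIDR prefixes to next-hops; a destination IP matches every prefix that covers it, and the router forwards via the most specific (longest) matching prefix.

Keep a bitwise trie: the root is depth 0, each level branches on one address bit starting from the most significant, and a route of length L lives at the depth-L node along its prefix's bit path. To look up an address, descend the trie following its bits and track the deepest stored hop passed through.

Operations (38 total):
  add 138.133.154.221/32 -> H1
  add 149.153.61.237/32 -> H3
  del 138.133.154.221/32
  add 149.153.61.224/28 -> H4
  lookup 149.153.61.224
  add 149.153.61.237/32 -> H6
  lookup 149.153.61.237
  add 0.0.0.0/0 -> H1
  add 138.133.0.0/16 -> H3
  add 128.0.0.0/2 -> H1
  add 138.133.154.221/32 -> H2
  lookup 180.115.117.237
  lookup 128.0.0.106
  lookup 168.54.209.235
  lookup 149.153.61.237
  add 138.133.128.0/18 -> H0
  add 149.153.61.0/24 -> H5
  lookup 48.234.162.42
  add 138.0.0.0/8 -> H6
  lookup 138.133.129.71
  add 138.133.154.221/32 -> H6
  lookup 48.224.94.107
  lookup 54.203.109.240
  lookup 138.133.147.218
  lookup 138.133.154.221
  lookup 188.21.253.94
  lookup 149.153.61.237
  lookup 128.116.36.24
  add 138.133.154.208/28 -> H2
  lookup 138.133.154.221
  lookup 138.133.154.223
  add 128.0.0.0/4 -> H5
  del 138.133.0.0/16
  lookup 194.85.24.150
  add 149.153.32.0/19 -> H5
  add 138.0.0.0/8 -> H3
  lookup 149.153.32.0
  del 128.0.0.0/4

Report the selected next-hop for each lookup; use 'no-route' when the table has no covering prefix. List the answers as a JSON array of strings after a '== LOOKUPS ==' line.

Trace:
  + 138.133.154.221/32 (H1) depth=32
  + 149.153.61.237/32 (H3) depth=32
  - 138.133.154.221/32 clear@32
  + 149.153.61.224/28 (H4) depth=28
  lookup 149.153.61.224: bits 1001010110011001001111011110 walk d0:-→d1:-→d2:-→d3:-→d4:-→d5:-→d6:-→d7:-→d8:-→d9:-→d10:-→d11:-→d12:-→d13:-→d14:-→d15:-→d16:-→d17:-→d18:-→d19:-→d20:-→d21:-→d22:-→d23:-→d24:-→d25:-→d26:-→d27:-→d28:H4 -> H4
  + 149.153.61.237/32 (H6) depth=32
  lookup 149.153.61.237: bits 10010101100110010011110111101101 walk d0:-→d1:-→d2:-→d3:-→d4:-→d5:-→d6:-→d7:-→d8:-→d9:-→d10:-→d11:-→d12:-→d13:-→d14:-→d15:-→d16:-→d17:-→d18:-→d19:-→d20:-→d21:-→d22:-→d23:-→d24:-→d25:-→d26:-→d27:-→d28:H4→d29:-→d30:-→d31:-→d32:H6 -> H6
  + 0.0.0.0/0 (H1) depth=0
  + 138.133.0.0/16 (H3) depth=16
  + 128.0.0.0/2 (H1) depth=2
  + 138.133.154.221/32 (H2) depth=32
  lookup 180.115.117.237: bits 10 walk d0:H1→d1:-→d2:H1 -> H1
  lookup 128.0.0.106: bits 1000 walk d0:H1→d1:-→d2:H1→d3:-→d4:- -> H1
  lookup 168.54.209.235: bits 10 walk d0:H1→d1:-→d2:H1 -> H1
  lookup 149.153.61.237: bits 10010101100110010011110111101101 walk d0:H1→d1:-→d2:H1→d3:-→d4:-→d5:-→d6:-→d7:-→d8:-→d9:-→d10:-→d11:-→d12:-→d13:-→d14:-→d15:-→d16:-→d17:-→d18:-→d19:-→d20:-→d21:-→d22:-→d23:-→d24:-→d25:-→d26:-→d27:-→d28:H4→d29:-→d30:-→d31:-→d32:H6 -> H6
  + 138.133.128.0/18 (H0) depth=18
  + 149.153.61.0/24 (H5) depth=24
  lookup 48.234.162.42: bits ε walk d0:H1 -> H1
  + 138.0.0.0/8 (H6) depth=8
  lookup 138.133.129.71: bits 1000101010000101100 walk d0:H1→d1:-→d2:H1→d3:-→d4:-→d5:-→d6:-→d7:-→d8:H6→d9:-→d10:-→d11:-→d12:-→d13:-→d14:-→d15:-→d16:H3→d17:-→d18:H0→d19:- -> H0
  + 138.133.154.221/32 (H6) depth=32
  lookup 48.224.94.107: bits ε walk d0:H1 -> H1
  lookup 54.203.109.240: bits ε walk d0:H1 -> H1
  lookup 138.133.147.218: bits 10001010100001011001 walk d0:H1→d1:-→d2:H1→d3:-→d4:-→d5:-→d6:-→d7:-→d8:H6→d9:-→d10:-→d11:-→d12:-→d13:-→d14:-→d15:-→d16:H3→d17:-→d18:H0→d19:-→d20:- -> H0
  lookup 138.133.154.221: bits 10001010100001011001101011011101 walk d0:H1→d1:-→d2:H1→d3:-→d4:-→d5:-→d6:-→d7:-→d8:H6→d9:-→d10:-→d11:-→d12:-→d13:-→d14:-→d15:-→d16:H3→d17:-→d18:H0→d19:-→d20:-→d21:-→d22:-→d23:-→d24:-→d25:-→d26:-→d27:-→d28:-→d29:-→d30:-→d31:-→d32:H6 -> H6
  lookup 188.21.253.94: bits 10 walk d0:H1→d1:-→d2:H1 -> H1
  lookup 149.153.61.237: bits 10010101100110010011110111101101 walk d0:H1→d1:-→d2:H1→d3:-→d4:-→d5:-→d6:-→d7:-→d8:-→d9:-→d10:-→d11:-→d12:-→d13:-→d14:-→d15:-→d16:-→d17:-→d18:-→d19:-→d20:-→d21:-→d22:-→d23:-→d24:H5→d25:-→d26:-→d27:-→d28:H4→d29:-→d30:-→d31:-→d32:H6 -> H6
  lookup 128.116.36.24: bits 1000 walk d0:H1→d1:-→d2:H1→d3:-→d4:- -> H1
  + 138.133.154.208/28 (H2) depth=28
  lookup 138.133.154.221: bits 10001010100001011001101011011101 walk d0:H1→d1:-→d2:H1→d3:-→d4:-→d5:-→d6:-→d7:-→d8:H6→d9:-→d10:-→d11:-→d12:-→d13:-→d14:-→d15:-→d16:H3→d17:-→d18:H0→d19:-→d20:-→d21:-→d22:-→d23:-→d24:-→d25:-→d26:-→d27:-→d28:H2→d29:-→d30:-→d31:-→d32:H6 -> H6
  lookup 138.133.154.223: bits 100010101000010110011010110111 walk d0:H1→d1:-→d2:H1→d3:-→d4:-→d5:-→d6:-→d7:-→d8:H6→d9:-→d10:-→d11:-→d12:-→d13:-→d14:-→d15:-→d16:H3→d17:-→d18:H0→d19:-→d20:-→d21:-→d22:-→d23:-→d24:-→d25:-→d26:-→d27:-→d28:H2→d29:-→d30:- -> H2
  + 128.0.0.0/4 (H5) depth=4
  - 138.133.0.0/16 clear@16
  lookup 194.85.24.150: bits 1 walk d0:H1→d1:- -> H1
  + 149.153.32.0/19 (H5) depth=19
  + 138.0.0.0/8 (H3) depth=8
  lookup 149.153.32.0: bits 1001010110011001001 walk d0:H1→d1:-→d2:H1→d3:-→d4:-→d5:-→d6:-→d7:-→d8:-→d9:-→d10:-→d11:-→d12:-→d13:-→d14:-→d15:-→d16:-→d17:-→d18:-→d19:H5 -> H5
  - 128.0.0.0/4 clear@4

== LOOKUPS ==
["H4","H6","H1","H1","H1","H6","H1","H0","H1","H1","H0","H6","H1","H6","H1","H6","H2","H1","H5"]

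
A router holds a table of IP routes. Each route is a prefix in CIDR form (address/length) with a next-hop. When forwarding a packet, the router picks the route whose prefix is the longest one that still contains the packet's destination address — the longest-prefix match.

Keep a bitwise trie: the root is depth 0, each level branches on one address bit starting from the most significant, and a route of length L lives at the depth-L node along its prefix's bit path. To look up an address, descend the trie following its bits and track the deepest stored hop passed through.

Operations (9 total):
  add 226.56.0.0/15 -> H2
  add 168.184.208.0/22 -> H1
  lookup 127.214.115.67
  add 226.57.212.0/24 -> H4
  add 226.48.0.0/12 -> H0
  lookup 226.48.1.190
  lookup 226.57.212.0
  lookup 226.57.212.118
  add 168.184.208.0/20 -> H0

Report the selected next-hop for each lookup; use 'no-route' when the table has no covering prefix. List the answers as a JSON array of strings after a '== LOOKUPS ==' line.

Trace:
  + 226.56.0.0/15 (H2) depth=15
  + 168.184.208.0/22 (H1) depth=22
  ? 127.214.115.67  path d0:-  best=no-route
  + 226.57.212.0/24 (H4) depth=24
  + 226.48.0.0/12 (H0) depth=12
  ? 226.48.1.190  path d0:-→d1:-→d2:-→d3:-→d4:-→d5:-→d6:-→d7:-→d8:-→d9:-→d10:-→d11:-→d12:H0  best=H0
  ? 226.57.212.0  path d0:-→d1:-→d2:-→d3:-→d4:-→d5:-→d6:-→d7:-→d8:-→d9:-→d10:-→d11:-→d12:H0→d13:-→d14:-→d15:H2→d16:-→d17:-→d18:-→d19:-→d20:-→d21:-→d22:-→d23:-→d24:H4  best=H4
  ? 226.57.212.118  path d0:-→d1:-→d2:-→d3:-→d4:-→d5:-→d6:-→d7:-→d8:-→d9:-→d10:-→d11:-→d12:H0→d13:-→d14:-→d15:H2→d16:-→d17:-→d18:-→d19:-→d20:-→d21:-→d22:-→d23:-→d24:H4  best=H4
  + 168.184.208.0/20 (H0) depth=20

== LOOKUPS ==
["no-route","H0","H4","H4"]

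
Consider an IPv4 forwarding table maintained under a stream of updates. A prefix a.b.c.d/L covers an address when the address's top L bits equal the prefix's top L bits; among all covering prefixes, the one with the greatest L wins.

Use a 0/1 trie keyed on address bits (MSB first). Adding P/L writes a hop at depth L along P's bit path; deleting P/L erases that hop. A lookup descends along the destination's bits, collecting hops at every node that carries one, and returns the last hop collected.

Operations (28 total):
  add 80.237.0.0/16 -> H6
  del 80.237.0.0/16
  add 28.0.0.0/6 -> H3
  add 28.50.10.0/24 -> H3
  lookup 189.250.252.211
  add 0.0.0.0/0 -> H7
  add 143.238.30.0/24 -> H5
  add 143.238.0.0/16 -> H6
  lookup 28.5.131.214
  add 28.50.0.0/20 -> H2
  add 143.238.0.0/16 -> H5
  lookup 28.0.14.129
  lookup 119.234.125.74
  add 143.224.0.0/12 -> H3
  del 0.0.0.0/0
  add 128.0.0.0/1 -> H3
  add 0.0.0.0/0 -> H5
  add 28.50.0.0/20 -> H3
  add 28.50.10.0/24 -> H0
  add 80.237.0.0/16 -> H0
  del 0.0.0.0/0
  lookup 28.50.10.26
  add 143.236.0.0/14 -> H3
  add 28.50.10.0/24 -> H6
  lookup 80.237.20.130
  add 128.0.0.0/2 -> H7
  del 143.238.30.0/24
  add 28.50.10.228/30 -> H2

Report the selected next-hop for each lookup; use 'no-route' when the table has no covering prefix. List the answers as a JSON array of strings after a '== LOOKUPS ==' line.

Trace:
  + 80.237.0.0/16 (H6) depth=16
  - 80.237.0.0/16 clear@16
  + 28.0.0.0/6 (H3) depth=6
  + 28.50.10.0/24 (H3) depth=24
  Q 189.250.252.211: descend ε ; hops seen [∅] ; pick no-route
  + 0.0.0.0/0 (H7) depth=0
  + 143.238.30.0/24 (H5) depth=24
  + 143.238.0.0/16 (H6) depth=16
  Q 28.5.131.214: descend 0001110000 ; hops seen [H7,H3] ; pick H3
  + 28.50.0.0/20 (H2) depth=20
  + 143.238.0.0/16 (H5) depth=16
  Q 28.0.14.129: descend 0001110000 ; hops seen [H7,H3] ; pick H3
  Q 119.234.125.74: descend 01 ; hops seen [H7] ; pick H7
  + 143.224.0.0/12 (H3) depth=12
  - 0.0.0.0/0 clear@0
  + 128.0.0.0/1 (H3) depth=1
  + 0.0.0.0/0 (H5) depth=0
  + 28.50.0.0/20 (H3) depth=20
  + 28.50.10.0/24 (H0) depth=24
  + 80.237.0.0/16 (H0) depth=16
  - 0.0.0.0/0 clear@0
  Q 28.50.10.26: descend 000111000011001000001010 ; hops seen [H3,H3,H0] ; pick H0
  + 143.236.0.0/14 (H3) depth=14
  + 28.50.10.0/24 (H6) depth=24
  Q 80.237.20.130: descend 0101000011101101 ; hops seen [H0] ; pick H0
  + 128.0.0.0/2 (H7) depth=2
  - 143.238.30.0/24 clear@24
  + 28.50.10.228/30 (H2) depth=30

== LOOKUPS ==
["no-route","H3","H3","H7","H0","H0"]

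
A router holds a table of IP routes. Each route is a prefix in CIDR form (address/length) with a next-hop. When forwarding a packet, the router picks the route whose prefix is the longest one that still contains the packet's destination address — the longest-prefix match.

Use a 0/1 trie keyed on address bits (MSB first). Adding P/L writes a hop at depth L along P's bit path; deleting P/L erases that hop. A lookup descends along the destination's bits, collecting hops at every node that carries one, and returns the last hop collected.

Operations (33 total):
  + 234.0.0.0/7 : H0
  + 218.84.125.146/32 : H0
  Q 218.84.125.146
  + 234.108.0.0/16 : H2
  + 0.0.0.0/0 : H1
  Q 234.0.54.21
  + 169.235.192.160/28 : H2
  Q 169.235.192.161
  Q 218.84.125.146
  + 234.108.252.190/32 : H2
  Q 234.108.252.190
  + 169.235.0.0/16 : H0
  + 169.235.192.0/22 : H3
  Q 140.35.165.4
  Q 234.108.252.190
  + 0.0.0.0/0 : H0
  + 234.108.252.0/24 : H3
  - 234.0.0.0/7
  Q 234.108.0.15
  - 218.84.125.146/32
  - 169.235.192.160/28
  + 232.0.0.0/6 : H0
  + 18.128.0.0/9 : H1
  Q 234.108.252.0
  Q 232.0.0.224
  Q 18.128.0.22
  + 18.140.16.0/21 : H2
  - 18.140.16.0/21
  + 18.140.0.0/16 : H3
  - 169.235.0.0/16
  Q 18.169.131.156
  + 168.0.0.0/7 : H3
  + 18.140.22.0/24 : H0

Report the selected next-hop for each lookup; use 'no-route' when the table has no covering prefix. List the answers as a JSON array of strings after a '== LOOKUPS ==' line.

Process each operation:
  add 234.0.0.0/7 -> H0 at depth 7
  add 218.84.125.146/32 -> H0 at depth 32
  Q 218.84.125.146: descend 11011010010101000111110110010010 ; hops seen [H0] ; pick H0
  add 234.108.0.0/16 -> H2 at depth 16
  add 0.0.0.0/0 -> H1 at depth 0
  Q 234.0.54.21: descend 111010100 ; hops seen [H1,H0] ; pick H0
  add 169.235.192.160/28 -> H2 at depth 28
  Q 169.235.192.161: descend 1010100111101011110000001010 ; hops seen [H1,H2] ; pick H2
  Q 218.84.125.146: descend 11011010010101000111110110010010 ; hops seen [H1,H0] ; pick H0
  add 234.108.252.190/32 -> H2 at depth 32
  Q 234.108.252.190: descend 11101010011011001111110010111110 ; hops seen [H1,H0,H2,H2] ; pick H2
  add 169.235.0.0/16 -> H0 at depth 16
  add 169.235.192.0/22 -> H3 at depth 22
  Q 140.35.165.4: descend 10 ; hops seen [H1] ; pick H1
  Q 234.108.252.190: descend 11101010011011001111110010111110 ; hops seen [H1,H0,H2,H2] ; pick H2
  add 0.0.0.0/0 -> H0 at depth 0
  add 234.108.252.0/24 -> H3 at depth 24
  del 234.0.0.0/7 (clear depth 7)
  Q 234.108.0.15: descend 1110101001101100 ; hops seen [H0,H2] ; pick H2
  del 218.84.125.146/32 (clear depth 32)
  del 169.235.192.160/28 (clear depth 28)
  add 232.0.0.0/6 -> H0 at depth 6
  add 18.128.0.0/9 -> H1 at depth 9
  Q 234.108.252.0: descend 111010100110110011111100 ; hops seen [H0,H0,H2,H3] ; pick H3
  Q 232.0.0.224: descend 111010 ; hops seen [H0,H0] ; pick H0
  Q 18.128.0.22: descend 000100101 ; hops seen [H0,H1] ; pick H1
  add 18.140.16.0/21 -> H2 at depth 21
  del 18.140.16.0/21 (clear depth 21)
  add 18.140.0.0/16 -> H3 at depth 16
  del 169.235.0.0/16 (clear depth 16)
  Q 18.169.131.156: descend 0001001010 ; hops seen [H0,H1] ; pick H1
  add 168.0.0.0/7 -> H3 at depth 7
  add 18.140.22.0/24 -> H0 at depth 24

== LOOKUPS ==
["H0","H0","H2","H0","H2","H1","H2","H2","H3","H0","H1","H1"]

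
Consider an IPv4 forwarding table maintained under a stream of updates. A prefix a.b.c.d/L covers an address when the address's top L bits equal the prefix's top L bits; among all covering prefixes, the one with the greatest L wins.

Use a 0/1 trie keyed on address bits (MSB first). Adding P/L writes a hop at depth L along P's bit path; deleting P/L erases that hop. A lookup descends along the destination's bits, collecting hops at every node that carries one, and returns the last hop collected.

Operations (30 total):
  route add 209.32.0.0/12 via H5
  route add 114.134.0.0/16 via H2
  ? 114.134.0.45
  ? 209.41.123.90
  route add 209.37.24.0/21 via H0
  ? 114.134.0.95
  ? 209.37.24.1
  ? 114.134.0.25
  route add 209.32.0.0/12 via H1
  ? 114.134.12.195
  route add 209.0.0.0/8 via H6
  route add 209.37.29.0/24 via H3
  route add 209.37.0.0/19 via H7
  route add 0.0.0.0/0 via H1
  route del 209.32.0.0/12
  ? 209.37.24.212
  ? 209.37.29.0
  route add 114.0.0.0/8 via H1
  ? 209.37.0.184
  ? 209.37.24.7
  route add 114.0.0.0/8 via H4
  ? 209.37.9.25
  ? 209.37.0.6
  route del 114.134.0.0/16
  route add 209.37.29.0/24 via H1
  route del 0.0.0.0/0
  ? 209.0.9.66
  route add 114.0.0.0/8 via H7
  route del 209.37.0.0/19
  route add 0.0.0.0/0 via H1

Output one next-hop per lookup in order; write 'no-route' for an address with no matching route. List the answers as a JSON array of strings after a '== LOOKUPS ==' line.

Trace:
  add 209.32.0.0/12 -> H5 at depth 12
  add 114.134.0.0/16 -> H2 at depth 16
  Q 114.134.0.45: descend 0111001010000110 ; hops seen [H2] ; pick H2
  Q 209.41.123.90: descend 110100010010 ; hops seen [H5] ; pick H5
  add 209.37.24.0/21 -> H0 at depth 21
  Q 114.134.0.95: descend 0111001010000110 ; hops seen [H2] ; pick H2
  Q 209.37.24.1: descend 110100010010010100011 ; hops seen [H5,H0] ; pick H0
  Q 114.134.0.25: descend 0111001010000110 ; hops seen [H2] ; pick H2
  add 209.32.0.0/12 -> H1 at depth 12
  Q 114.134.12.195: descend 0111001010000110 ; hops seen [H2] ; pick H2
  add 209.0.0.0/8 -> H6 at depth 8
  add 209.37.29.0/24 -> H3 at depth 24
  add 209.37.0.0/19 -> H7 at depth 19
  add 0.0.0.0/0 -> H1 at depth 0
  del 209.32.0.0/12 (clear depth 12)
  Q 209.37.24.212: descend 110100010010010100011 ; hops seen [H1,H6,H7,H0] ; pick H0
  Q 209.37.29.0: descend 110100010010010100011101 ; hops seen [H1,H6,H7,H0,H3] ; pick H3
  add 114.0.0.0/8 -> H1 at depth 8
  Q 209.37.0.184: descend 1101000100100101000 ; hops seen [H1,H6,H7] ; pick H7
  Q 209.37.24.7: descend 110100010010010100011 ; hops seen [H1,H6,H7,H0] ; pick H0
  add 114.0.0.0/8 -> H4 at depth 8
  Q 209.37.9.25: descend 1101000100100101000 ; hops seen [H1,H6,H7] ; pick H7
  Q 209.37.0.6: descend 1101000100100101000 ; hops seen [H1,H6,H7] ; pick H7
  del 114.134.0.0/16 (clear depth 16)
  add 209.37.29.0/24 -> H1 at depth 24
  del 0.0.0.0/0 (clear depth 0)
  Q 209.0.9.66: descend 1101000100 ; hops seen [H6] ; pick H6
  add 114.0.0.0/8 -> H7 at depth 8
  del 209.37.0.0/19 (clear depth 19)
  add 0.0.0.0/0 -> H1 at depth 0

== LOOKUPS ==
["H2","H5","H2","H0","H2","H2","H0","H3","H7","H0","H7","H7","H6"]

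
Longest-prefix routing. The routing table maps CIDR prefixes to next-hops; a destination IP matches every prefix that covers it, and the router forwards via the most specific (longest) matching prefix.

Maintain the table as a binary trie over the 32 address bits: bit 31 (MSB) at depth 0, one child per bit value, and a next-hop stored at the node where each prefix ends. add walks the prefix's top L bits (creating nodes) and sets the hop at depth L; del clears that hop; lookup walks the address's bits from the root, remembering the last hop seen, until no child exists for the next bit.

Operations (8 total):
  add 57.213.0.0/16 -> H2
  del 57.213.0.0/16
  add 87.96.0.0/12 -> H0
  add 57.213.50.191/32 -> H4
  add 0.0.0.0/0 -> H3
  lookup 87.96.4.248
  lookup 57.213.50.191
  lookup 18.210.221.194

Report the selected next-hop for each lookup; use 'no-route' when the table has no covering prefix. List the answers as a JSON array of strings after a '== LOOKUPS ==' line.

Apply in order:
  add 57.213.0.0/16 -> H2 at depth 16
  - 57.213.0.0/16 clear@16
  add 87.96.0.0/12 -> H0 at depth 12
  add 57.213.50.191/32 -> H4 at depth 32
  add 0.0.0.0/0 -> H3 at depth 0
  lookup 87.96.4.248: bits 010101110110 walk d0:H3→d1:-→d2:-→d3:-→d4:-→d5:-→d6:-→d7:-→d8:-→d9:-→d10:-→d11:-→d12:H0 -> H0
  lookup 57.213.50.191: bits 00111001110101010011001010111111 walk d0:H3→d1:-→d2:-→d3:-→d4:-→d5:-→d6:-→d7:-→d8:-→d9:-→d10:-→d11:-→d12:-→d13:-→d14:-→d15:-→d16:-→d17:-→d18:-→d19:-→d20:-→d21:-→d22:-→d23:-→d24:-→d25:-→d26:-→d27:-→d28:-→d29:-→d30:-→d31:-→d32:H4 -> H4
  lookup 18.210.221.194: bits 00 walk d0:H3→d1:-→d2:- -> H3

== LOOKUPS ==
["H0","H4","H3"]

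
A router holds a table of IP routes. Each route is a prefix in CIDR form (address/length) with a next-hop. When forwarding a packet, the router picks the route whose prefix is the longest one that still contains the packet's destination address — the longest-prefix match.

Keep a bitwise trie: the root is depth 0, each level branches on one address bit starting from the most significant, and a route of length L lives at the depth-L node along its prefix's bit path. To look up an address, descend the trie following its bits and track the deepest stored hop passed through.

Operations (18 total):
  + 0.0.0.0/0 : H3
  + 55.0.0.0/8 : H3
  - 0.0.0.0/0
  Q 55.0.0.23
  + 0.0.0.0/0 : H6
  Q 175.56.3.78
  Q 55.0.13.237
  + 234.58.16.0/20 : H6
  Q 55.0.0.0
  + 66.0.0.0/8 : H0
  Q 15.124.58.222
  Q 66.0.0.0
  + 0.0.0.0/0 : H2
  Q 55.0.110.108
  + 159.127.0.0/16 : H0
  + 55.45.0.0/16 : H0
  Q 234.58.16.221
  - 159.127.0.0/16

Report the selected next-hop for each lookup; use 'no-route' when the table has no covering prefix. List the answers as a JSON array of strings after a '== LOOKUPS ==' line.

Process each operation:
  add 0.0.0.0/0 -> H3 at depth 0
  add 55.0.0.0/8 -> H3 at depth 8
  - 0.0.0.0/0 clear@0
  Q 55.0.0.23: descend 00110111 ; hops seen [H3] ; pick H3
  add 0.0.0.0/0 -> H6 at depth 0
  Q 175.56.3.78: descend ε ; hops seen [H6] ; pick H6
  Q 55.0.13.237: descend 00110111 ; hops seen [H6,H3] ; pick H3
  add 234.58.16.0/20 -> H6 at depth 20
  Q 55.0.0.0: descend 00110111 ; hops seen [H6,H3] ; pick H3
  add 66.0.0.0/8 -> H0 at depth 8
  Q 15.124.58.222: descend 00 ; hops seen [H6] ; pick H6
  Q 66.0.0.0: descend 01000010 ; hops seen [H6,H0] ; pick H0
  add 0.0.0.0/0 -> H2 at depth 0
  Q 55.0.110.108: descend 00110111 ; hops seen [H2,H3] ; pick H3
  add 159.127.0.0/16 -> H0 at depth 16
  add 55.45.0.0/16 -> H0 at depth 16
  Q 234.58.16.221: descend 11101010001110100001 ; hops seen [H2,H6] ; pick H6
  - 159.127.0.0/16 clear@16

== LOOKUPS ==
["H3","H6","H3","H3","H6","H0","H3","H6"]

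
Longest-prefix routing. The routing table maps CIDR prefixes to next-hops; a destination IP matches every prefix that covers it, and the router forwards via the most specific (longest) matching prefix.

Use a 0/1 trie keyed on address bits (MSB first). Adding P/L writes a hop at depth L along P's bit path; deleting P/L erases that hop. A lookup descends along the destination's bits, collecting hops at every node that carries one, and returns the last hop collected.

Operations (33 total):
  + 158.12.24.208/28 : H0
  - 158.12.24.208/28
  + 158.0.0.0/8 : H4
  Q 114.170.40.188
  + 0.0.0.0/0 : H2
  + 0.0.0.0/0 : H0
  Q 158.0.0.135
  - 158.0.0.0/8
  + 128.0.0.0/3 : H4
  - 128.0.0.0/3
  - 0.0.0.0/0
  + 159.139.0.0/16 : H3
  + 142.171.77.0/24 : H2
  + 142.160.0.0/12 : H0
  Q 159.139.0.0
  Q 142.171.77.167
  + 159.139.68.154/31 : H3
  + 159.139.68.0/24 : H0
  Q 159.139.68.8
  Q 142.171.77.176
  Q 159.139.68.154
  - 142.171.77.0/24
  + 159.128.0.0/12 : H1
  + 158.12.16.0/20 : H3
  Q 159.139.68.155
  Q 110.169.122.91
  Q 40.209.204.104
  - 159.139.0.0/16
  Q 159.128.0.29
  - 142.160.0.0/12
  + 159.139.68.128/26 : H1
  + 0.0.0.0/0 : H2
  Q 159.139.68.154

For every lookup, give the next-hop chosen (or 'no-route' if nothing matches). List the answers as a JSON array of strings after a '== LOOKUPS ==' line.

Trace:
  add 158.12.24.208/28 -> H0 at depth 28
  del 158.12.24.208/28 (clear depth 28)
  add 158.0.0.0/8 -> H4 at depth 8
  Q 114.170.40.188: descend ε ; hops seen [∅] ; pick no-route
  add 0.0.0.0/0 -> H2 at depth 0
  add 0.0.0.0/0 -> H0 at depth 0
  Q 158.0.0.135: descend 100111100000 ; hops seen [H0,H4] ; pick H4
  del 158.0.0.0/8 (clear depth 8)
  add 128.0.0.0/3 -> H4 at depth 3
  del 128.0.0.0/3 (clear depth 3)
  del 0.0.0.0/0 (clear depth 0)
  add 159.139.0.0/16 -> H3 at depth 16
  add 142.171.77.0/24 -> H2 at depth 24
  add 142.160.0.0/12 -> H0 at depth 12
  Q 159.139.0.0: descend 1001111110001011 ; hops seen [H3] ; pick H3
  Q 142.171.77.167: descend 100011101010101101001101 ; hops seen [H0,H2] ; pick H2
  add 159.139.68.154/31 -> H3 at depth 31
  add 159.139.68.0/24 -> H0 at depth 24
  Q 159.139.68.8: descend 100111111000101101000100 ; hops seen [H3,H0] ; pick H0
  Q 142.171.77.176: descend 100011101010101101001101 ; hops seen [H0,H2] ; pick H2
  Q 159.139.68.154: descend 1001111110001011010001001001101 ; hops seen [H3,H0,H3] ; pick H3
  del 142.171.77.0/24 (clear depth 24)
  add 159.128.0.0/12 -> H1 at depth 12
  add 158.12.16.0/20 -> H3 at depth 20
  Q 159.139.68.155: descend 1001111110001011010001001001101 ; hops seen [H1,H3,H0,H3] ; pick H3
  Q 110.169.122.91: descend ε ; hops seen [∅] ; pick no-route
  Q 40.209.204.104: descend ε ; hops seen [∅] ; pick no-route
  del 159.139.0.0/16 (clear depth 16)
  Q 159.128.0.29: descend 100111111000 ; hops seen [H1] ; pick H1
  del 142.160.0.0/12 (clear depth 12)
  add 159.139.68.128/26 -> H1 at depth 26
  add 0.0.0.0/0 -> H2 at depth 0
  Q 159.139.68.154: descend 1001111110001011010001001001101 ; hops seen [H2,H1,H0,H1,H3] ; pick H3

== LOOKUPS ==
["no-route","H4","H3","H2","H0","H2","H3","H3","no-route","no-route","H1","H3"]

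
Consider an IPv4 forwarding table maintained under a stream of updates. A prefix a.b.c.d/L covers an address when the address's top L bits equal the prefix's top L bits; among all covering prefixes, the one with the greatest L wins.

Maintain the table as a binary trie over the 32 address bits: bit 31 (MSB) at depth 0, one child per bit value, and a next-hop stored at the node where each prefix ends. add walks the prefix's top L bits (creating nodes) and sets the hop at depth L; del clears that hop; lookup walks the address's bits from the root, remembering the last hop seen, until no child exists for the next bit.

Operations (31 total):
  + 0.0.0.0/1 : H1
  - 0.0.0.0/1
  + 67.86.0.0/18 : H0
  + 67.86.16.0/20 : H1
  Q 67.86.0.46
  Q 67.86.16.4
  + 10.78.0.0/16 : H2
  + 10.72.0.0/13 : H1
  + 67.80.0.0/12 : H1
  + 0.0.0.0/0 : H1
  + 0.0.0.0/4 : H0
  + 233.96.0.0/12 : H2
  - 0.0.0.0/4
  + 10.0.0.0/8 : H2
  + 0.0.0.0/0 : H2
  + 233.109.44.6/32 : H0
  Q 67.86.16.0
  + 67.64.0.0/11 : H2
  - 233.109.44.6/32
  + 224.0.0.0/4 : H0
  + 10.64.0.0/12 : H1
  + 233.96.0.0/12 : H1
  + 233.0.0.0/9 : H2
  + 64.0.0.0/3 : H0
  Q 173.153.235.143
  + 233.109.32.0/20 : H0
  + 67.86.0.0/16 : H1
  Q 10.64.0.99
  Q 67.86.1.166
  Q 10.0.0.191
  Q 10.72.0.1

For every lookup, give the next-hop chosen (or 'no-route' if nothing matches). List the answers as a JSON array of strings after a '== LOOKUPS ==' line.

Apply in order:
  + 0.0.0.0/1 (H1) depth=1
  - 0.0.0.0/1 clear@1
  + 67.86.0.0/18 (H0) depth=18
  + 67.86.16.0/20 (H1) depth=20
  lookup 67.86.0.46: bits 0100001101010110000 walk d0:-→d1:-→d2:-→d3:-→d4:-→d5:-→d6:-→d7:-→d8:-→d9:-→d10:-→d11:-→d12:-→d13:-→d14:-→d15:-→d16:-→d17:-→d18:H0→d19:- -> H0
  lookup 67.86.16.4: bits 01000011010101100001 walk d0:-→d1:-→d2:-→d3:-→d4:-→d5:-→d6:-→d7:-→d8:-→d9:-→d10:-→d11:-→d12:-→d13:-→d14:-→d15:-→d16:-→d17:-→d18:H0→d19:-→d20:H1 -> H1
  + 10.78.0.0/16 (H2) depth=16
  + 10.72.0.0/13 (H1) depth=13
  + 67.80.0.0/12 (H1) depth=12
  + 0.0.0.0/0 (H1) depth=0
  + 0.0.0.0/4 (H0) depth=4
  + 233.96.0.0/12 (H2) depth=12
  - 0.0.0.0/4 clear@4
  + 10.0.0.0/8 (H2) depth=8
  + 0.0.0.0/0 (H2) depth=0
  + 233.109.44.6/32 (H0) depth=32
  lookup 67.86.16.0: bits 01000011010101100001 walk d0:H2→d1:-→d2:-→d3:-→d4:-→d5:-→d6:-→d7:-→d8:-→d9:-→d10:-→d11:-→d12:H1→d13:-→d14:-→d15:-→d16:-→d17:-→d18:H0→d19:-→d20:H1 -> H1
  + 67.64.0.0/11 (H2) depth=11
  - 233.109.44.6/32 clear@32
  + 224.0.0.0/4 (H0) depth=4
  + 10.64.0.0/12 (H1) depth=12
  + 233.96.0.0/12 (H1) depth=12
  + 233.0.0.0/9 (H2) depth=9
  + 64.0.0.0/3 (H0) depth=3
  lookup 173.153.235.143: bits 1 walk d0:H2→d1:- -> H2
  + 233.109.32.0/20 (H0) depth=20
  + 67.86.0.0/16 (H1) depth=16
  lookup 10.64.0.99: bits 000010100100 walk d0:H2→d1:-→d2:-→d3:-→d4:-→d5:-→d6:-→d7:-→d8:H2→d9:-→d10:-→d11:-→d12:H1 -> H1
  lookup 67.86.1.166: bits 0100001101010110000 walk d0:H2→d1:-→d2:-→d3:H0→d4:-→d5:-→d6:-→d7:-→d8:-→d9:-→d10:-→d11:H2→d12:H1→d13:-→d14:-→d15:-→d16:H1→d17:-→d18:H0→d19:- -> H0
  lookup 10.0.0.191: bits 000010100 walk d0:H2→d1:-→d2:-→d3:-→d4:-→d5:-→d6:-→d7:-→d8:H2→d9:- -> H2
  lookup 10.72.0.1: bits 0000101001001 walk d0:H2→d1:-→d2:-→d3:-→d4:-→d5:-→d6:-→d7:-→d8:H2→d9:-→d10:-→d11:-→d12:H1→d13:H1 -> H1

== LOOKUPS ==
["H0","H1","H1","H2","H1","H0","H2","H1"]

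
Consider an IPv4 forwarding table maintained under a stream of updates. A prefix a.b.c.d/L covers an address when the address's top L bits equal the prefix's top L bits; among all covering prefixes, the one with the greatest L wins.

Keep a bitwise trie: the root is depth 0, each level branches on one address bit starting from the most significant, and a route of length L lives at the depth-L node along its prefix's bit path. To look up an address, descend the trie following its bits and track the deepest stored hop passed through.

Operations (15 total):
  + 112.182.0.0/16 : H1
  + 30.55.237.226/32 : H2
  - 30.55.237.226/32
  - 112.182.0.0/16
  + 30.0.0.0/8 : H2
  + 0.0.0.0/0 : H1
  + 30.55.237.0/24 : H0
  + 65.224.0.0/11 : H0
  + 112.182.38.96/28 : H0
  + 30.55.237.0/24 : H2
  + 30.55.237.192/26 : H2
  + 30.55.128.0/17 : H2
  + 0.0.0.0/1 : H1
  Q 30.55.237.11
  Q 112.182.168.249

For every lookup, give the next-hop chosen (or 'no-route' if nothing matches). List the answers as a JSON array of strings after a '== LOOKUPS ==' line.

Trace:
  + 112.182.0.0/16 (H1) depth=16
  + 30.55.237.226/32 (H2) depth=32
  - 30.55.237.226/32 clear@32
  - 112.182.0.0/16 clear@16
  + 30.0.0.0/8 (H2) depth=8
  + 0.0.0.0/0 (H1) depth=0
  + 30.55.237.0/24 (H0) depth=24
  + 65.224.0.0/11 (H0) depth=11
  + 112.182.38.96/28 (H0) depth=28
  + 30.55.237.0/24 (H2) depth=24
  + 30.55.237.192/26 (H2) depth=26
  + 30.55.128.0/17 (H2) depth=17
  + 0.0.0.0/1 (H1) depth=1
  Q 30.55.237.11: descend 000111100011011111101101 ; hops seen [H1,H1,H2,H2,H2] ; pick H2
  Q 112.182.168.249: descend 0111000010110110 ; hops seen [H1,H1] ; pick H1

== LOOKUPS ==
["H2","H1"]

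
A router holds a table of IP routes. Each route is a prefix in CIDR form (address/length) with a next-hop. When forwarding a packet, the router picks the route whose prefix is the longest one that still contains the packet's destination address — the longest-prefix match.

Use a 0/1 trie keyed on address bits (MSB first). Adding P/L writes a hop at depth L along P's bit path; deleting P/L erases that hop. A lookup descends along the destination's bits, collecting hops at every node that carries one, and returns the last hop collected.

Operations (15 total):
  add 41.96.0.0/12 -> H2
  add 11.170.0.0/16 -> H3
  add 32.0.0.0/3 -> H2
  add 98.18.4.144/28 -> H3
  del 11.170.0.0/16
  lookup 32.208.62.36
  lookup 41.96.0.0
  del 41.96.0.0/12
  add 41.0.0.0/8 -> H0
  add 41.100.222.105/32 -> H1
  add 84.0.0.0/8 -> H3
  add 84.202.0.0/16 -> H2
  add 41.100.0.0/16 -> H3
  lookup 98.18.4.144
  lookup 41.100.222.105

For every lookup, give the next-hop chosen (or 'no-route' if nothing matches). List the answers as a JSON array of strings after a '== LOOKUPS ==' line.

Trace:
  + 41.96.0.0/12 (H2) depth=12
  + 11.170.0.0/16 (H3) depth=16
  + 32.0.0.0/3 (H2) depth=3
  + 98.18.4.144/28 (H3) depth=28
  - 11.170.0.0/16 clear@16
  ? 32.208.62.36  path d0:-→d1:-→d2:-→d3:H2→d4:-  best=H2
  ? 41.96.0.0  path d0:-→d1:-→d2:-→d3:H2→d4:-→d5:-→d6:-→d7:-→d8:-→d9:-→d10:-→d11:-→d12:H2  best=H2
  - 41.96.0.0/12 clear@12
  + 41.0.0.0/8 (H0) depth=8
  + 41.100.222.105/32 (H1) depth=32
  + 84.0.0.0/8 (H3) depth=8
  + 84.202.0.0/16 (H2) depth=16
  + 41.100.0.0/16 (H3) depth=16
  ? 98.18.4.144  path d0:-→d1:-→d2:-→d3:-→d4:-→d5:-→d6:-→d7:-→d8:-→d9:-→d10:-→d11:-→d12:-→d13:-→d14:-→d15:-→d16:-→d17:-→d18:-→d19:-→d20:-→d21:-→d22:-→d23:-→d24:-→d25:-→d26:-→d27:-→d28:H3  best=H3
  ? 41.100.222.105  path d0:-→d1:-→d2:-→d3:H2→d4:-→d5:-→d6:-→d7:-→d8:H0→d9:-→d10:-→d11:-→d12:-→d13:-→d14:-→d15:-→d16:H3→d17:-→d18:-→d19:-→d20:-→d21:-→d22:-→d23:-→d24:-→d25:-→d26:-→d27:-→d28:-→d29:-→d30:-→d31:-→d32:H1  best=H1

== LOOKUPS ==
["H2","H2","H3","H1"]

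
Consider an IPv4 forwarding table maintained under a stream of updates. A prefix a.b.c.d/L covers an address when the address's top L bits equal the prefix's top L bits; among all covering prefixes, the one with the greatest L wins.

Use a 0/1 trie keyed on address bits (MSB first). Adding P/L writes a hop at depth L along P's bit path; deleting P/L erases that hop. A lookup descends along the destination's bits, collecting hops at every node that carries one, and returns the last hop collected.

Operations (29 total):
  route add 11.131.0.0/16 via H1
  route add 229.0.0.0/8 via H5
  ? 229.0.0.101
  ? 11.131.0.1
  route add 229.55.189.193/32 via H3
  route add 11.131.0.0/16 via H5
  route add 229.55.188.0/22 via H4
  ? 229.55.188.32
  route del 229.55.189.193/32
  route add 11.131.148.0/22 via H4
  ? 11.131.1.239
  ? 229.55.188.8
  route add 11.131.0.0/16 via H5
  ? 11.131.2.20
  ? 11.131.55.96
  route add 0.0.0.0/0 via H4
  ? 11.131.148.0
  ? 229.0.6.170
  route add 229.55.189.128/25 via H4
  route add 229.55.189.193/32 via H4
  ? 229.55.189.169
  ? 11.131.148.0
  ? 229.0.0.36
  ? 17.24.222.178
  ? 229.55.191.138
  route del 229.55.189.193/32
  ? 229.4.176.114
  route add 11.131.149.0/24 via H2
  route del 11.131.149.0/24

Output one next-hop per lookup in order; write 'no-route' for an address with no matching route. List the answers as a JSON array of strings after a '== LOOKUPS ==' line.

Trace:
  + 11.131.0.0/16 (H1) depth=16
  + 229.0.0.0/8 (H5) depth=8
  ? 229.0.0.101  path d0:-→d1:-→d2:-→d3:-→d4:-→d5:-→d6:-→d7:-→d8:H5  best=H5
  ? 11.131.0.1  path d0:-→d1:-→d2:-→d3:-→d4:-→d5:-→d6:-→d7:-→d8:-→d9:-→d10:-→d11:-→d12:-→d13:-→d14:-→d15:-→d16:H1  best=H1
  + 229.55.189.193/32 (H3) depth=32
  + 11.131.0.0/16 (H5) depth=16
  + 229.55.188.0/22 (H4) depth=22
  ? 229.55.188.32  path d0:-→d1:-→d2:-→d3:-→d4:-→d5:-→d6:-→d7:-→d8:H5→d9:-→d10:-→d11:-→d12:-→d13:-→d14:-→d15:-→d16:-→d17:-→d18:-→d19:-→d20:-→d21:-→d22:H4→d23:-  best=H4
  - 229.55.189.193/32 clear@32
  + 11.131.148.0/22 (H4) depth=22
  ? 11.131.1.239  path d0:-→d1:-→d2:-→d3:-→d4:-→d5:-→d6:-→d7:-→d8:-→d9:-→d10:-→d11:-→d12:-→d13:-→d14:-→d15:-→d16:H5  best=H5
  ? 229.55.188.8  path d0:-→d1:-→d2:-→d3:-→d4:-→d5:-→d6:-→d7:-→d8:H5→d9:-→d10:-→d11:-→d12:-→d13:-→d14:-→d15:-→d16:-→d17:-→d18:-→d19:-→d20:-→d21:-→d22:H4→d23:-  best=H4
  + 11.131.0.0/16 (H5) depth=16
  ? 11.131.2.20  path d0:-→d1:-→d2:-→d3:-→d4:-→d5:-→d6:-→d7:-→d8:-→d9:-→d10:-→d11:-→d12:-→d13:-→d14:-→d15:-→d16:H5  best=H5
  ? 11.131.55.96  path d0:-→d1:-→d2:-→d3:-→d4:-→d5:-→d6:-→d7:-→d8:-→d9:-→d10:-→d11:-→d12:-→d13:-→d14:-→d15:-→d16:H5  best=H5
  + 0.0.0.0/0 (H4) depth=0
  ? 11.131.148.0  path d0:H4→d1:-→d2:-→d3:-→d4:-→d5:-→d6:-→d7:-→d8:-→d9:-→d10:-→d11:-→d12:-→d13:-→d14:-→d15:-→d16:H5→d17:-→d18:-→d19:-→d20:-→d21:-→d22:H4  best=H4
  ? 229.0.6.170  path d0:H4→d1:-→d2:-→d3:-→d4:-→d5:-→d6:-→d7:-→d8:H5→d9:-→d10:-  best=H5
  + 229.55.189.128/25 (H4) depth=25
  + 229.55.189.193/32 (H4) depth=32
  ? 229.55.189.169  path d0:H4→d1:-→d2:-→d3:-→d4:-→d5:-→d6:-→d7:-→d8:H5→d9:-→d10:-→d11:-→d12:-→d13:-→d14:-→d15:-→d16:-→d17:-→d18:-→d19:-→d20:-→d21:-→d22:H4→d23:-→d24:-→d25:H4  best=H4
  ? 11.131.148.0  path d0:H4→d1:-→d2:-→d3:-→d4:-→d5:-→d6:-→d7:-→d8:-→d9:-→d10:-→d11:-→d12:-→d13:-→d14:-→d15:-→d16:H5→d17:-→d18:-→d19:-→d20:-→d21:-→d22:H4  best=H4
  ? 229.0.0.36  path d0:H4→d1:-→d2:-→d3:-→d4:-→d5:-→d6:-→d7:-→d8:H5→d9:-→d10:-  best=H5
  ? 17.24.222.178  path d0:H4→d1:-→d2:-→d3:-  best=H4
  ? 229.55.191.138  path d0:H4→d1:-→d2:-→d3:-→d4:-→d5:-→d6:-→d7:-→d8:H5→d9:-→d10:-→d11:-→d12:-→d13:-→d14:-→d15:-→d16:-→d17:-→d18:-→d19:-→d20:-→d21:-→d22:H4  best=H4
  - 229.55.189.193/32 clear@32
  ? 229.4.176.114  path d0:H4→d1:-→d2:-→d3:-→d4:-→d5:-→d6:-→d7:-→d8:H5→d9:-→d10:-  best=H5
  + 11.131.149.0/24 (H2) depth=24
  - 11.131.149.0/24 clear@24

== LOOKUPS ==
["H5","H1","H4","H5","H4","H5","H5","H4","H5","H4","H4","H5","H4","H4","H5"]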